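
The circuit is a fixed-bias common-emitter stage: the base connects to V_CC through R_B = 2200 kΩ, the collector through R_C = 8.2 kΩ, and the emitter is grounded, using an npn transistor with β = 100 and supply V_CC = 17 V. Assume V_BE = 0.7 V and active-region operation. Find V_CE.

Base loop: V_CC = I_B·R_B + V_BE, so I_B = (17 − 0.7)/2200 kΩ = 0.00741 mA.
In the active region I_C = β·I_B = 100 × 0.00741 = 0.741 mA.
Collector loop: V_CE = V_CC − I_C·R_C = 17 − 0.741×8.2 = 10.9 V.
Since V_CE = 10.9 V > V_CE(sat) ≈ 0.2 V, the transistor is in the active region as assumed.

V_CE ≈ 11 V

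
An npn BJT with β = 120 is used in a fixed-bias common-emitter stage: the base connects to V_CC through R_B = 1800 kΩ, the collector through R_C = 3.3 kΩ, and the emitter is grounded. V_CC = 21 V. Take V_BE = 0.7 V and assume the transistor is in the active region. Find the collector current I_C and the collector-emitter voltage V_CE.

I_C ≈ 1.4 mA, V_CE ≈ 17 V

Base loop: V_CC = I_B·R_B + V_BE, so I_B = (21 − 0.7)/1800 kΩ = 0.0113 mA.
In the active region I_C = β·I_B = 120 × 0.0113 = 1.35 mA.
Collector loop: V_CE = V_CC − I_C·R_C = 21 − 1.35×3.3 = 16.5 V.
Since V_CE = 16.5 V > V_CE(sat) ≈ 0.2 V, the transistor is in the active region as assumed.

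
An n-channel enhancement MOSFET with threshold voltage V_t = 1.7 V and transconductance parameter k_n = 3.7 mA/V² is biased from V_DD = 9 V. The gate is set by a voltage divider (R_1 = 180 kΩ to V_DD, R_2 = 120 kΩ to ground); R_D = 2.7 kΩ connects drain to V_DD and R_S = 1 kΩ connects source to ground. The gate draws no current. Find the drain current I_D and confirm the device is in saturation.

V_G = V_DD·R_2/(R_1+R_2) = 9×120/300 = 3.6 V.
Assume saturation: I_D = (k_n/2)(V_GS − V_t)² with V_GS = V_G − I_D·R_S = 3.6 − 1·I_D.
Substituting gives 1.85·I_D² − 8.03·I_D + 6.68 = 0, with roots I_D = 1.12 or 3.22 mA.
The root I_D = 3.22 mA gives V_GS = 0.381 V ≤ V_t, so take I_D = 1.12 mA.
Then V_GS = 2.48 V and V_DS = V_DD − I_D(R_D+R_S) = 9 − 1.12×3.7 = 4.85 V.
Saturation requires V_DS ≥ V_GS − V_t = 0.779 V; 4.85 ≥ 0.779 ✓.

I_D ≈ 1.1 mA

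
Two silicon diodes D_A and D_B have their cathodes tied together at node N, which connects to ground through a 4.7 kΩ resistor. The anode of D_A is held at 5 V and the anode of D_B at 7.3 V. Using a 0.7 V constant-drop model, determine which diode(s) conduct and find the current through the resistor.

Assume both conduct. Then node N would need to be at both 5−0.7 = 4.3 V and 7.3−0.7 = 6.6 V, which is impossible.
Assume only D_B conducts: V_N = 7.3 − 0.7 = 6.6 V, so I_R = 6.6/4.7 = 1.4 mA.
Check D_A: its anode-to-cathode voltage is 5 − 6.6 = -1.6 V < 0.7 V, so it is off. The assumption is consistent.

Only D_B conducts; I_R ≈ 1.4 mA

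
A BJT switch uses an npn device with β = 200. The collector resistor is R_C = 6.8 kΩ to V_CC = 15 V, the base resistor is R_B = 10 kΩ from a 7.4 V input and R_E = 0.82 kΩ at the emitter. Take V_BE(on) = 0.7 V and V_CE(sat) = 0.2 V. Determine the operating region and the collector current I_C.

Assume active: I_B = (7.4 − 0.7)/(10 + 201×0.82) = 0.0383 mA, I_C = β·I_B = 7.67 mA.
Then V_CE = 15 − 7.67×6.8 − 7.7×0.82 = -43.4 V < 0.2 V — the active assumption fails.
Re-solve with V_CE = 0.2 V. KCL at the emitter: V_E/R_E = (V_BB−0.7−V_E)/R_B + (V_CC−0.2−V_E)/R_C, giving V_E = 1.94 V.
I_C = (V_CC − 0.2 − V_E)/R_C = (14.8 − 1.94)/6.8 = 1.89 mA.
Check: I_B = (6.7 − 1.94)/10 = 0.476 mA, and β·I_B = 95.2 mA > I_C, confirming saturation.

saturation; I_C ≈ 1.9 mA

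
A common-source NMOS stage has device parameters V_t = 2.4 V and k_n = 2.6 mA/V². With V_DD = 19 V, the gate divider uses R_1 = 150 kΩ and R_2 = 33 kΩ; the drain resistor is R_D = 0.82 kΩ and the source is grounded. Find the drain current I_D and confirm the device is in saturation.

V_G = V_DD·R_2/(R_1+R_2) = 19×33/183 = 3.43 V. With the source grounded, V_GS = V_G = 3.43 V.
Assume saturation: I_D = (k_n/2)(V_GS − V_t)² = (2.6/2)×(3.43 − 2.4)² = 1.3×1.03² = 1.37 mA.
V_DS = V_DD − I_D·R_D = 19 − 1.37×0.82 = 17.9 V.
Saturation requires V_DS ≥ V_GS − V_t = 1.03 V; 17.9 ≥ 1.03 ✓.

I_D ≈ 1.4 mA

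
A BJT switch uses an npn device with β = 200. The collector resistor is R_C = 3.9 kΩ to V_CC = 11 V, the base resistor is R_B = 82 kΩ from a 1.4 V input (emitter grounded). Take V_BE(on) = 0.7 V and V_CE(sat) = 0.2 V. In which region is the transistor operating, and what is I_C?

active; I_C ≈ 1.7 mA

Assume active. Base-emitter loop: I_B = (V_BB − V_BE)/R_B = (1.4 − 0.7)/82 = 0.00854 mA.
I_C = β·I_B = 200×0.00854 = 1.71 mA.
V_CE = V_CC − I_C·R_C = 11 − 1.71×3.9 = 4.34 V > V_CE(sat), so the active-region assumption holds.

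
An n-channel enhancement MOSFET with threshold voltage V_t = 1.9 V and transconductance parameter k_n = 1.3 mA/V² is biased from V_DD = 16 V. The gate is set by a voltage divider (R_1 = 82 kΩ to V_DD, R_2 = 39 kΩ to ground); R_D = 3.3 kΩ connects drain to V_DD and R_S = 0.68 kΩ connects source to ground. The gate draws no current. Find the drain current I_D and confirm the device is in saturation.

I_D ≈ 2.1 mA

V_G = V_DD·R_2/(R_1+R_2) = 16×39/121 = 5.16 V.
Assume saturation: I_D = (k_n/2)(V_GS − V_t)² with V_GS = V_G − I_D·R_S = 5.16 − 0.68·I_D.
Substituting gives 0.301·I_D² − 3.88·I_D + 6.9 = 0, with roots I_D = 2.13 or 10.8 mA.
The root I_D = 10.8 mA gives V_GS = -2.17 V ≤ V_t, so take I_D = 2.13 mA.
Then V_GS = 3.71 V and V_DS = V_DD − I_D(R_D+R_S) = 16 − 2.13×3.98 = 7.53 V.
Saturation requires V_DS ≥ V_GS − V_t = 1.81 V; 7.53 ≥ 1.81 ✓.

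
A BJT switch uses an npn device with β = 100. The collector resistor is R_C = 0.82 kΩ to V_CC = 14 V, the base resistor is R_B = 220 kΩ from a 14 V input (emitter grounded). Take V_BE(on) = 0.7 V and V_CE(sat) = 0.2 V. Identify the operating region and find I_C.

Assume active. Base-emitter loop: I_B = (V_BB − V_BE)/R_B = (14 − 0.7)/220 = 0.0605 mA.
I_C = β·I_B = 100×0.0605 = 6.05 mA.
V_CE = V_CC − I_C·R_C = 14 − 6.05×0.82 = 9.04 V > V_CE(sat), so the active-region assumption holds.

active; I_C ≈ 6 mA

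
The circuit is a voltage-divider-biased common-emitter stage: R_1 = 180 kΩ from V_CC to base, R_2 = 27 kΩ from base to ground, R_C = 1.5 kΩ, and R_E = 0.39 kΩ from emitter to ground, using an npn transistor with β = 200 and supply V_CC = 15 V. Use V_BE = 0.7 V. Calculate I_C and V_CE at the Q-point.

Thevenize the base divider: V_Th = V_CC·R_2/(R_1+R_2) = 15×27/207 = 1.96 V, R_Th = R_1‖R_2 = 23.5 kΩ.
Base-emitter loop: V_Th = I_B·R_Th + V_BE + (β+1)I_B·R_E, so I_B = (1.96 − 0.7) / (23.5 + 201×0.39) = 0.0123 mA.
I_C = β·I_B = 200×0.0123 = 2.47 mA, and I_E = (β+1)I_B = 2.48 mA.
V_CE = V_CC − I_C·R_C − I_E·R_E = 15 − 2.47×1.5 − 2.48×0.39 = 10.3 V.
V_CE = 10.3 V > 0.2 V confirms active-region operation.

I_C ≈ 2.5 mA, V_CE ≈ 10 V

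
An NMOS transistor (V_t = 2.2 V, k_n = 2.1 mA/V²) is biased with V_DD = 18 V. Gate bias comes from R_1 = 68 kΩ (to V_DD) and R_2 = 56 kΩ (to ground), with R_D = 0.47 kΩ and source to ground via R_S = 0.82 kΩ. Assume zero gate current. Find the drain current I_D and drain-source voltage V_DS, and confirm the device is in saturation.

I_D ≈ 4.7 mA, V_DS ≈ 12 V

V_G = V_DD·R_2/(R_1+R_2) = 18×56/124 = 8.13 V.
Assume saturation: I_D = (k_n/2)(V_GS − V_t)² with V_GS = V_G − I_D·R_S = 8.13 − 0.82·I_D.
Substituting gives 0.706·I_D² − 11.2·I_D + 36.9 = 0, with roots I_D = 4.66 or 11.2 mA.
The root I_D = 11.2 mA gives V_GS = -1.07 V ≤ V_t, so take I_D = 4.66 mA.
Then V_GS = 4.31 V and V_DS = V_DD − I_D(R_D+R_S) = 18 − 4.66×1.29 = 12 V.
Saturation requires V_DS ≥ V_GS − V_t = 2.11 V; 12 ≥ 2.11 ✓.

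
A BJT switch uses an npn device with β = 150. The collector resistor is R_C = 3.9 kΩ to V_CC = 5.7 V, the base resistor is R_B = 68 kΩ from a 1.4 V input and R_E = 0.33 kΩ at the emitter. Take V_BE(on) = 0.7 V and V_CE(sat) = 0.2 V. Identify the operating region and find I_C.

Assume active. Base-emitter loop: I_B = (V_BB − V_BE)/(R_B + (β+1)R_E) = (1.4 − 0.7)/(68 + 151×0.33) = 0.00594 mA.
I_C = β·I_B = 150×0.00594 = 0.891 mA.
V_CE = V_CC − I_C·R_C − I_E·R_E = 5.7 − 0.891×3.9 − 0.897×0.33 = 1.93 V > V_CE(sat), so the active-region assumption holds.

active; I_C ≈ 0.89 mA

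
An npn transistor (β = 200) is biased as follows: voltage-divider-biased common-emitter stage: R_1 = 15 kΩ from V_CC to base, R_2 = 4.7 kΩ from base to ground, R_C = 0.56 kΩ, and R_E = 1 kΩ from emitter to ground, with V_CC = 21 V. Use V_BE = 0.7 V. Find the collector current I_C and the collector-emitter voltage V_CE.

Thevenize the base divider: V_Th = V_CC·R_2/(R_1+R_2) = 21×4.7/19.7 = 5.01 V, R_Th = R_1‖R_2 = 3.58 kΩ.
Base-emitter loop: V_Th = I_B·R_Th + V_BE + (β+1)I_B·R_E, so I_B = (5.01 − 0.7) / (3.58 + 201×1) = 0.0211 mA.
I_C = β·I_B = 200×0.0211 = 4.21 mA, and I_E = (β+1)I_B = 4.23 mA.
V_CE = V_CC − I_C·R_C − I_E·R_E = 21 − 4.21×0.56 − 4.23×1 = 14.4 V.
V_CE = 14.4 V > 0.2 V confirms active-region operation.

I_C ≈ 4.2 mA, V_CE ≈ 14 V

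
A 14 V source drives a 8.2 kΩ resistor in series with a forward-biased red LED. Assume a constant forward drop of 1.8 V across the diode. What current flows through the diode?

I ≈ 1.5 mA

KVL around the loop: 14 = V_D + I·R = 1.8 + I × 8.2 kΩ.
So I = (14 − 1.8) / 8.2 kΩ = 12.2 / 8.2 = 1.49 mA.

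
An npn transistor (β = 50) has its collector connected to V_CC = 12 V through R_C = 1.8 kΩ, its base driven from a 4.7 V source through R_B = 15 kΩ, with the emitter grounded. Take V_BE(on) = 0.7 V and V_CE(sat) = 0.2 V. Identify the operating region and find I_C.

Assume active: I_B = (4.7 − 0.7)/15 = 0.267 mA, giving I_C = β·I_B = 13.3 mA.
But then V_CE = 12 − 13.3×1.8 = -12 V < V_CE(sat) = 0.2 V — impossible in the active region.
So the transistor is saturated. With V_CE = 0.2 V, I_C = (V_CC − 0.2)/R_C = 11.8/1.8 = 6.56 mA.
Check: β·I_B = 13.3 mA > I_C = 6.56 mA, confirming saturation.

saturation; I_C ≈ 6.6 mA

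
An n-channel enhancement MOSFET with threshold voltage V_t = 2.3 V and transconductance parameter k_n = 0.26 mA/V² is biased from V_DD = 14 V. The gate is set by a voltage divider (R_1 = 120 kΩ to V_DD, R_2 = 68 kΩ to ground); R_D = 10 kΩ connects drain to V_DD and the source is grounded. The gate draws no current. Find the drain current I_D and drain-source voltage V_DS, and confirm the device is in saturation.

V_G = V_DD·R_2/(R_1+R_2) = 14×68/188 = 5.06 V. With the source grounded, V_GS = V_G = 5.06 V.
Assume saturation: I_D = (k_n/2)(V_GS − V_t)² = (0.26/2)×(5.06 − 2.3)² = 0.13×2.76² = 0.993 mA.
V_DS = V_DD − I_D·R_D = 14 − 0.993×10 = 4.07 V.
Saturation requires V_DS ≥ V_GS − V_t = 2.76 V; 4.07 ≥ 2.76 ✓.

I_D ≈ 0.99 mA, V_DS ≈ 4.1 V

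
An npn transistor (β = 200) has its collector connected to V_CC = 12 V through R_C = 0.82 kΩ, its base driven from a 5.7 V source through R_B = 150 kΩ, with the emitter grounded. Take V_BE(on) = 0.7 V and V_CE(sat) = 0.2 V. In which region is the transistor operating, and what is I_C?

Assume active. Base-emitter loop: I_B = (V_BB − V_BE)/R_B = (5.7 − 0.7)/150 = 0.0333 mA.
I_C = β·I_B = 200×0.0333 = 6.67 mA.
V_CE = V_CC − I_C·R_C = 12 − 6.67×0.82 = 6.53 V > V_CE(sat), so the active-region assumption holds.

active; I_C ≈ 6.7 mA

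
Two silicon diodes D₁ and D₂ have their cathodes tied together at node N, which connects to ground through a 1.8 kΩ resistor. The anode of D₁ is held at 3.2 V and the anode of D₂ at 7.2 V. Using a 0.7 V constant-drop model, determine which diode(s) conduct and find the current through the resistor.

Assume both conduct. Then node N would need to be at both 3.2−0.7 = 2.5 V and 7.2−0.7 = 6.5 V, which is impossible.
Assume only D₂ conducts: V_N = 7.2 − 0.7 = 6.5 V, so I_R = 6.5/1.8 = 3.61 mA.
Check D₁: its anode-to-cathode voltage is 3.2 − 6.5 = -3.3 V < 0.7 V, so it is off. The assumption is consistent.

Only D₂ conducts; I_R ≈ 3.6 mA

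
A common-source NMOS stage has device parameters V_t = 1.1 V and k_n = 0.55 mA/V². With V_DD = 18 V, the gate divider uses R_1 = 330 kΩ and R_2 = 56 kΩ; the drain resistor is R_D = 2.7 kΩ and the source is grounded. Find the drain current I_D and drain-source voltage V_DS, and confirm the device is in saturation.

I_D ≈ 0.63 mA, V_DS ≈ 16 V

V_G = V_DD·R_2/(R_1+R_2) = 18×56/386 = 2.61 V. With the source grounded, V_GS = V_G = 2.61 V.
Assume saturation: I_D = (k_n/2)(V_GS − V_t)² = (0.55/2)×(2.61 − 1.1)² = 0.275×1.51² = 0.628 mA.
V_DS = V_DD − I_D·R_D = 18 − 0.628×2.7 = 16.3 V.
Saturation requires V_DS ≥ V_GS − V_t = 1.51 V; 16.3 ≥ 1.51 ✓.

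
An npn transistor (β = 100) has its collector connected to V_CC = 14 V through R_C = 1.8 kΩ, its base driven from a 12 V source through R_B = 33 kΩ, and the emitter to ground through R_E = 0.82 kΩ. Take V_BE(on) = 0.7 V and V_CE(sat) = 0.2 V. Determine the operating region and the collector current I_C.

saturation; I_C ≈ 5.2 mA

Assume active: I_B = (12 − 0.7)/(33 + 101×0.82) = 0.0976 mA, I_C = β·I_B = 9.76 mA.
Then V_CE = 14 − 9.76×1.8 − 9.85×0.82 = -11.6 V < 0.2 V — the active assumption fails.
Re-solve with V_CE = 0.2 V. KCL at the emitter: V_E/R_E = (V_BB−0.7−V_E)/R_B + (V_CC−0.2−V_E)/R_C, giving V_E = 4.44 V.
I_C = (V_CC − 0.2 − V_E)/R_C = (13.8 − 4.44)/1.8 = 5.2 mA.
Check: I_B = (11.3 − 4.44)/33 = 0.208 mA, and β·I_B = 20.8 mA > I_C, confirming saturation.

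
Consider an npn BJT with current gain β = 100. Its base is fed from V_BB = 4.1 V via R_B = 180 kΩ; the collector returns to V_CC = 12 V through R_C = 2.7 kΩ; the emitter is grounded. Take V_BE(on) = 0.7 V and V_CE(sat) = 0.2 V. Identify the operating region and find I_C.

Assume active. Base-emitter loop: I_B = (V_BB − V_BE)/R_B = (4.1 − 0.7)/180 = 0.0189 mA.
I_C = β·I_B = 100×0.0189 = 1.89 mA.
V_CE = V_CC − I_C·R_C = 12 − 1.89×2.7 = 6.9 V > V_CE(sat), so the active-region assumption holds.

active; I_C ≈ 1.9 mA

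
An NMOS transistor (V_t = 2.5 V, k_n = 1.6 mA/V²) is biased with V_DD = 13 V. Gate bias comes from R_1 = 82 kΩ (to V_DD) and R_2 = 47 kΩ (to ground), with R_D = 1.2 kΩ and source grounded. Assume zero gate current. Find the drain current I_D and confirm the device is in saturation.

I_D ≈ 4 mA

V_G = V_DD·R_2/(R_1+R_2) = 13×47/129 = 4.74 V. With the source grounded, V_GS = V_G = 4.74 V.
Assume saturation: I_D = (k_n/2)(V_GS − V_t)² = (1.6/2)×(4.74 − 2.5)² = 0.8×2.24² = 4 mA.
V_DS = V_DD − I_D·R_D = 13 − 4×1.2 = 8.2 V.
Saturation requires V_DS ≥ V_GS − V_t = 2.24 V; 8.2 ≥ 2.24 ✓.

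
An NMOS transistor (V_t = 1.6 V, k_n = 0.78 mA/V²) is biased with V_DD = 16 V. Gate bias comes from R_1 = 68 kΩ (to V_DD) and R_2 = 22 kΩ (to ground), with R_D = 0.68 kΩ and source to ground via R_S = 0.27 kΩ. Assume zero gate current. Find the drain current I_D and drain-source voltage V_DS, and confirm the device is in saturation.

V_G = V_DD·R_2/(R_1+R_2) = 16×22/90 = 3.91 V.
Assume saturation: I_D = (k_n/2)(V_GS − V_t)² with V_GS = V_G − I_D·R_S = 3.91 − 0.27·I_D.
Substituting gives 0.0284·I_D² − 1.49·I_D + 2.08 = 0, with roots I_D = 1.44 or 50.9 mA.
The root I_D = 50.9 mA gives V_GS = -9.82 V ≤ V_t, so take I_D = 1.44 mA.
Then V_GS = 3.52 V and V_DS = V_DD − I_D(R_D+R_S) = 16 − 1.44×0.95 = 14.6 V.
Saturation requires V_DS ≥ V_GS − V_t = 1.92 V; 14.6 ≥ 1.92 ✓.

I_D ≈ 1.4 mA, V_DS ≈ 15 V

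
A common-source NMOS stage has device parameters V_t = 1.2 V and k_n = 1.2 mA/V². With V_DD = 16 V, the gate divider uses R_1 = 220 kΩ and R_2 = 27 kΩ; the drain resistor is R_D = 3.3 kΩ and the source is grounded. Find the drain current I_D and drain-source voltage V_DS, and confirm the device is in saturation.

V_G = V_DD·R_2/(R_1+R_2) = 16×27/247 = 1.75 V. With the source grounded, V_GS = V_G = 1.75 V.
Assume saturation: I_D = (k_n/2)(V_GS − V_t)² = (1.2/2)×(1.75 − 1.2)² = 0.6×0.549² = 0.181 mA.
V_DS = V_DD − I_D·R_D = 16 − 0.181×3.3 = 15.4 V.
Saturation requires V_DS ≥ V_GS − V_t = 0.549 V; 15.4 ≥ 0.549 ✓.

I_D ≈ 0.18 mA, V_DS ≈ 15 V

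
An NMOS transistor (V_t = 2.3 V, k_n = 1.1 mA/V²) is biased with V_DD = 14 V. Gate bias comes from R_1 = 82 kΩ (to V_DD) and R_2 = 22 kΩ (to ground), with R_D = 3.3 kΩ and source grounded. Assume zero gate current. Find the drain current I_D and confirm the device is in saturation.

I_D ≈ 0.24 mA

V_G = V_DD·R_2/(R_1+R_2) = 14×22/104 = 2.96 V. With the source grounded, V_GS = V_G = 2.96 V.
Assume saturation: I_D = (k_n/2)(V_GS − V_t)² = (1.1/2)×(2.96 − 2.3)² = 0.55×0.662² = 0.241 mA.
V_DS = V_DD − I_D·R_D = 14 − 0.241×3.3 = 13.2 V.
Saturation requires V_DS ≥ V_GS − V_t = 0.662 V; 13.2 ≥ 0.662 ✓.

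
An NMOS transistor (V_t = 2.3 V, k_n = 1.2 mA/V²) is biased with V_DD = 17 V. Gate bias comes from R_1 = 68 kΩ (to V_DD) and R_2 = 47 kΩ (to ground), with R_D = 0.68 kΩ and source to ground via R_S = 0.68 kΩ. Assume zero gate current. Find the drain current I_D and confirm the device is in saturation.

V_G = V_DD·R_2/(R_1+R_2) = 17×47/115 = 6.95 V.
Assume saturation: I_D = (k_n/2)(V_GS − V_t)² with V_GS = V_G − I_D·R_S = 6.95 − 0.68·I_D.
Substituting gives 0.277·I_D² − 4.79·I_D + 13 = 0, with roots I_D = 3.36 or 13.9 mA.
The root I_D = 13.9 mA gives V_GS = -2.52 V ≤ V_t, so take I_D = 3.36 mA.
Then V_GS = 4.67 V and V_DS = V_DD − I_D(R_D+R_S) = 17 − 3.36×1.36 = 12.4 V.
Saturation requires V_DS ≥ V_GS − V_t = 2.37 V; 12.4 ≥ 2.37 ✓.

I_D ≈ 3.4 mA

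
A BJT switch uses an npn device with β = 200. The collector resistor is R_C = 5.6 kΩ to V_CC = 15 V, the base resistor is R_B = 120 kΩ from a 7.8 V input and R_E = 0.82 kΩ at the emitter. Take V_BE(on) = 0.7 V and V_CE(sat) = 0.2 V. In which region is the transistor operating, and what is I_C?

Assume active: I_B = (7.8 − 0.7)/(120 + 201×0.82) = 0.0249 mA, I_C = β·I_B = 4.99 mA.
Then V_CE = 15 − 4.99×5.6 − 5.01×0.82 = -17 V < 0.2 V — the active assumption fails.
Re-solve with V_CE = 0.2 V. KCL at the emitter: V_E/R_E = (V_BB−0.7−V_E)/R_B + (V_CC−0.2−V_E)/R_C, giving V_E = 1.92 V.
I_C = (V_CC − 0.2 − V_E)/R_C = (14.8 − 1.92)/5.6 = 2.3 mA.
Check: I_B = (7.1 − 1.92)/120 = 0.0432 mA, and β·I_B = 8.63 mA > I_C, confirming saturation.

saturation; I_C ≈ 2.3 mA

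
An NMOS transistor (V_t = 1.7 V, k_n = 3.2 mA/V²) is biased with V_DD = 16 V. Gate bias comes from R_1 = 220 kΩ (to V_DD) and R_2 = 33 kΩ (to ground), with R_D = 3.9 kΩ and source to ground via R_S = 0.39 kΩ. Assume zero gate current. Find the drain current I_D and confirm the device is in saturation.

I_D ≈ 0.17 mA

V_G = V_DD·R_2/(R_1+R_2) = 16×33/253 = 2.09 V.
Assume saturation: I_D = (k_n/2)(V_GS − V_t)² with V_GS = V_G − I_D·R_S = 2.09 − 0.39·I_D.
Substituting gives 0.243·I_D² − 1.48·I_D + 0.24 = 0, with roots I_D = 0.166 or 5.93 mA.
The root I_D = 5.93 mA gives V_GS = -0.225 V ≤ V_t, so take I_D = 0.166 mA.
Then V_GS = 2.02 V and V_DS = V_DD − I_D(R_D+R_S) = 16 − 0.166×4.29 = 15.3 V.
Saturation requires V_DS ≥ V_GS − V_t = 0.322 V; 15.3 ≥ 0.322 ✓.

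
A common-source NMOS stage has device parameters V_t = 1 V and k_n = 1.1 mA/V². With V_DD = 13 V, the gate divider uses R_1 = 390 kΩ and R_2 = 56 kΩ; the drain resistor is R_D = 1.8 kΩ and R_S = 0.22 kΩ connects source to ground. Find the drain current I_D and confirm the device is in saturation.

I_D ≈ 0.19 mA

V_G = V_DD·R_2/(R_1+R_2) = 13×56/446 = 1.63 V.
Assume saturation: I_D = (k_n/2)(V_GS − V_t)² with V_GS = V_G − I_D·R_S = 1.63 − 0.22·I_D.
Substituting gives 0.0266·I_D² − 1.15·I_D + 0.22 = 0, with roots I_D = 0.192 or 43.1 mA.
The root I_D = 43.1 mA gives V_GS = -7.85 V ≤ V_t, so take I_D = 0.192 mA.
Then V_GS = 1.59 V and V_DS = V_DD − I_D(R_D+R_S) = 13 − 0.192×2.02 = 12.6 V.
Saturation requires V_DS ≥ V_GS − V_t = 0.59 V; 12.6 ≥ 0.59 ✓.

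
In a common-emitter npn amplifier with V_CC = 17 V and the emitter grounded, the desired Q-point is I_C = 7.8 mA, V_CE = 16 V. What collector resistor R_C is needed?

Collector loop: V_CC = I_C·R_C + V_CE.
R_C = (V_CC − V_CE)/I_C = (17 − 16)/7.8 = 0.128 kΩ.

R_C ≈ 0.13 kΩ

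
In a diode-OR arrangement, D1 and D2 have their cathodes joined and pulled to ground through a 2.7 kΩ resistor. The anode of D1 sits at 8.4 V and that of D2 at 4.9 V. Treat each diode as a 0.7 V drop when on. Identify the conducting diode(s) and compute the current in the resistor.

Assume both conduct. Then node N would need to be at both 8.4−0.7 = 7.7 V and 4.9−0.7 = 4.2 V, which is impossible.
Assume only D1 conducts: V_N = 8.4 − 0.7 = 7.7 V, so I_R = 7.7/2.7 = 2.85 mA.
Check D2: its anode-to-cathode voltage is 4.9 − 7.7 = -2.8 V < 0.7 V, so it is off. The assumption is consistent.

Only D1 conducts; I_R ≈ 2.9 mA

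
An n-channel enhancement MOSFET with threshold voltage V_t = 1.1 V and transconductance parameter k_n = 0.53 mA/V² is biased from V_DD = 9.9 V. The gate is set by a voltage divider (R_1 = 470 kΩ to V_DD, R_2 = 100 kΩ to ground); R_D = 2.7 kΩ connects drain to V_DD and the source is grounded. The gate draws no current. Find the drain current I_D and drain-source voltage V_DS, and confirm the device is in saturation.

V_G = V_DD·R_2/(R_1+R_2) = 9.9×100/570 = 1.74 V. With the source grounded, V_GS = V_G = 1.74 V.
Assume saturation: I_D = (k_n/2)(V_GS − V_t)² = (0.53/2)×(1.74 − 1.1)² = 0.265×0.637² = 0.107 mA.
V_DS = V_DD − I_D·R_D = 9.9 − 0.107×2.7 = 9.61 V.
Saturation requires V_DS ≥ V_GS − V_t = 0.637 V; 9.61 ≥ 0.637 ✓.

I_D ≈ 0.11 mA, V_DS ≈ 9.6 V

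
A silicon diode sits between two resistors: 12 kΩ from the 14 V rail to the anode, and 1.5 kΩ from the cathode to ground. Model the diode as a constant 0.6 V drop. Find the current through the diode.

The two resistors are in series with the diode, so KVL gives 14 = I·12 + 0.6 + I·1.5.
I = (14 − 0.6) / (12 + 1.5) kΩ = 13.4 / 13.5 = 0.993 mA.

I ≈ 0.99 mA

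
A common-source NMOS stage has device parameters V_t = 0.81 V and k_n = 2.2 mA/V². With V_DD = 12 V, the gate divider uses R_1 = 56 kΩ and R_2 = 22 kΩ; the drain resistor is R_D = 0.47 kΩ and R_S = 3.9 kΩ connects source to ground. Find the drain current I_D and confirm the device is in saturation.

I_D ≈ 0.49 mA

V_G = V_DD·R_2/(R_1+R_2) = 12×22/78 = 3.38 V.
Assume saturation: I_D = (k_n/2)(V_GS − V_t)² with V_GS = V_G − I_D·R_S = 3.38 − 3.9·I_D.
Substituting gives 16.7·I_D² − 23.1·I_D + 7.29 = 0, with roots I_D = 0.489 or 0.891 mA.
The root I_D = 0.891 mA gives V_GS = -0.09 V ≤ V_t, so take I_D = 0.489 mA.
Then V_GS = 1.48 V and V_DS = V_DD − I_D(R_D+R_S) = 12 − 0.489×4.37 = 9.86 V.
Saturation requires V_DS ≥ V_GS − V_t = 0.667 V; 9.86 ≥ 0.667 ✓.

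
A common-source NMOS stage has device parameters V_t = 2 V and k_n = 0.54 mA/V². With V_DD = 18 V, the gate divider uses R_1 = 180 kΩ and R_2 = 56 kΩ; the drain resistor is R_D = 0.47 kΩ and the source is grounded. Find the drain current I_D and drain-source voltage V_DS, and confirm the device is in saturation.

V_G = V_DD·R_2/(R_1+R_2) = 18×56/236 = 4.27 V. With the source grounded, V_GS = V_G = 4.27 V.
Assume saturation: I_D = (k_n/2)(V_GS − V_t)² = (0.54/2)×(4.27 − 2)² = 0.27×2.27² = 1.39 mA.
V_DS = V_DD − I_D·R_D = 18 − 1.39×0.47 = 17.3 V.
Saturation requires V_DS ≥ V_GS − V_t = 2.27 V; 17.3 ≥ 2.27 ✓.

I_D ≈ 1.4 mA, V_DS ≈ 17 V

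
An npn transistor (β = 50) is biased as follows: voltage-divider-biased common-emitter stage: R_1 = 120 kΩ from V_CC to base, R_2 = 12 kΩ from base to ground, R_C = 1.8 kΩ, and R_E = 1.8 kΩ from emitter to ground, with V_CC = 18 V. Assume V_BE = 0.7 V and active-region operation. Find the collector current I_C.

I_C ≈ 0.46 mA

Thevenize the base divider: V_Th = V_CC·R_2/(R_1+R_2) = 18×12/132 = 1.64 V, R_Th = R_1‖R_2 = 10.9 kΩ.
Base-emitter loop: V_Th = I_B·R_Th + V_BE + (β+1)I_B·R_E, so I_B = (1.64 − 0.7) / (10.9 + 51×1.8) = 0.00912 mA.
I_C = β·I_B = 50×0.00912 = 0.456 mA, and I_E = (β+1)I_B = 0.465 mA.
V_CE = V_CC − I_C·R_C − I_E·R_E = 18 − 0.456×1.8 − 0.465×1.8 = 16.3 V.
V_CE = 16.3 V > 0.2 V confirms active-region operation.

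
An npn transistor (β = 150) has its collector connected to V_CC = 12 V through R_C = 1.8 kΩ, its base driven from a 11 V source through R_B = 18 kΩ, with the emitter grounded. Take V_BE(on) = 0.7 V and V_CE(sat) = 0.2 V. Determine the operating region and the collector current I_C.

Assume active: I_B = (11 − 0.7)/18 = 0.572 mA, giving I_C = β·I_B = 85.8 mA.
But then V_CE = 12 − 85.8×1.8 = -143 V < V_CE(sat) = 0.2 V — impossible in the active region.
So the transistor is saturated. With V_CE = 0.2 V, I_C = (V_CC − 0.2)/R_C = 11.8/1.8 = 6.56 mA.
Check: β·I_B = 85.8 mA > I_C = 6.56 mA, confirming saturation.

saturation; I_C ≈ 6.6 mA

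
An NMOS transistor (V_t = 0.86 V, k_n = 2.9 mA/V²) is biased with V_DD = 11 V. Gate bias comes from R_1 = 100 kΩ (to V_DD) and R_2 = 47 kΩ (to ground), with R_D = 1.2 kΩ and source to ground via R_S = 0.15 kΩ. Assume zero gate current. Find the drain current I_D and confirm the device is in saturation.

V_G = V_DD·R_2/(R_1+R_2) = 11×47/147 = 3.52 V.
Assume saturation: I_D = (k_n/2)(V_GS − V_t)² with V_GS = V_G − I_D·R_S = 3.52 − 0.15·I_D.
Substituting gives 0.0326·I_D² − 2.16·I_D + 10.2 = 0, with roots I_D = 5.15 or 60.9 mA.
The root I_D = 60.9 mA gives V_GS = -5.62 V ≤ V_t, so take I_D = 5.15 mA.
Then V_GS = 2.74 V and V_DS = V_DD − I_D(R_D+R_S) = 11 − 5.15×1.35 = 4.05 V.
Saturation requires V_DS ≥ V_GS − V_t = 1.88 V; 4.05 ≥ 1.88 ✓.

I_D ≈ 5.1 mA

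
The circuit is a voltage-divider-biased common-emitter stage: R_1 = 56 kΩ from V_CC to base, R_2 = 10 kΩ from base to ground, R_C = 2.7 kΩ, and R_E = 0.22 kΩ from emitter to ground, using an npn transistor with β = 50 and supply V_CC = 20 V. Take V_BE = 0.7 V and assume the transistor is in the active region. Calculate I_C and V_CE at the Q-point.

I_C ≈ 5.9 mA, V_CE ≈ 2.7 V

Thevenize the base divider: V_Th = V_CC·R_2/(R_1+R_2) = 20×10/66 = 3.03 V, R_Th = R_1‖R_2 = 8.48 kΩ.
Base-emitter loop: V_Th = I_B·R_Th + V_BE + (β+1)I_B·R_E, so I_B = (3.03 − 0.7) / (8.48 + 51×0.22) = 0.118 mA.
I_C = β·I_B = 50×0.118 = 5.91 mA, and I_E = (β+1)I_B = 6.03 mA.
V_CE = V_CC − I_C·R_C − I_E·R_E = 20 − 5.91×2.7 − 6.03×0.22 = 2.71 V.
V_CE = 2.71 V > 0.2 V confirms active-region operation.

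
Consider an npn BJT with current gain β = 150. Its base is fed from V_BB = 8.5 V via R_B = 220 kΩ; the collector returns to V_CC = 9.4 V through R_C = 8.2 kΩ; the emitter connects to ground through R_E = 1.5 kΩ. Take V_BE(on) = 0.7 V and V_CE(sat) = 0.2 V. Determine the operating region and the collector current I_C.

saturation; I_C ≈ 0.94 mA

Assume active: I_B = (8.5 − 0.7)/(220 + 151×1.5) = 0.0175 mA, I_C = β·I_B = 2.62 mA.
Then V_CE = 9.4 − 2.62×8.2 − 2.64×1.5 = -16 V < 0.2 V — the active assumption fails.
Re-solve with V_CE = 0.2 V. KCL at the emitter: V_E/R_E = (V_BB−0.7−V_E)/R_B + (V_CC−0.2−V_E)/R_C, giving V_E = 1.46 V.
I_C = (V_CC − 0.2 − V_E)/R_C = (9.2 − 1.46)/8.2 = 0.944 mA.
Check: I_B = (7.8 − 1.46)/220 = 0.0288 mA, and β·I_B = 4.32 mA > I_C, confirming saturation.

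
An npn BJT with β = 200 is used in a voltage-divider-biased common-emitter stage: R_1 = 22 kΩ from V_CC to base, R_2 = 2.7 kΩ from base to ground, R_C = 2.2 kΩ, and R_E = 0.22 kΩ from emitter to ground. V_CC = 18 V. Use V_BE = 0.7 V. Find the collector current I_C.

I_C ≈ 5.4 mA

Thevenize the base divider: V_Th = V_CC·R_2/(R_1+R_2) = 18×2.7/24.7 = 1.97 V, R_Th = R_1‖R_2 = 2.4 kΩ.
Base-emitter loop: V_Th = I_B·R_Th + V_BE + (β+1)I_B·R_E, so I_B = (1.97 − 0.7) / (2.4 + 201×0.22) = 0.0272 mA.
I_C = β·I_B = 200×0.0272 = 5.44 mA, and I_E = (β+1)I_B = 5.46 mA.
V_CE = V_CC − I_C·R_C − I_E·R_E = 18 − 5.44×2.2 − 5.46×0.22 = 4.84 V.
V_CE = 4.84 V > 0.2 V confirms active-region operation.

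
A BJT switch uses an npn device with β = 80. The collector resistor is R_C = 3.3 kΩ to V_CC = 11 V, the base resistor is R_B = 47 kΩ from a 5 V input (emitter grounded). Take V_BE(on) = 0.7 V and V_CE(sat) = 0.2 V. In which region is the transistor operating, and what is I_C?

saturation; I_C ≈ 3.3 mA

Assume active: I_B = (5 − 0.7)/47 = 0.0915 mA, giving I_C = β·I_B = 7.32 mA.
But then V_CE = 11 − 7.32×3.3 = -13.2 V < V_CE(sat) = 0.2 V — impossible in the active region.
So the transistor is saturated. With V_CE = 0.2 V, I_C = (V_CC − 0.2)/R_C = 10.8/3.3 = 3.27 mA.
Check: β·I_B = 7.32 mA > I_C = 3.27 mA, confirming saturation.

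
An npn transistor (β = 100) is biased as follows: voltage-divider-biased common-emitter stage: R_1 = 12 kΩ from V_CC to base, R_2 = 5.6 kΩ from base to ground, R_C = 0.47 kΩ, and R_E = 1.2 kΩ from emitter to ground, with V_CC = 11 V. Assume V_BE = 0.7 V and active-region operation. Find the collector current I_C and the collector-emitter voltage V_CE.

Thevenize the base divider: V_Th = V_CC·R_2/(R_1+R_2) = 11×5.6/17.6 = 3.5 V, R_Th = R_1‖R_2 = 3.82 kΩ.
Base-emitter loop: V_Th = I_B·R_Th + V_BE + (β+1)I_B·R_E, so I_B = (3.5 − 0.7) / (3.82 + 101×1.2) = 0.0224 mA.
I_C = β·I_B = 100×0.0224 = 2.24 mA, and I_E = (β+1)I_B = 2.26 mA.
V_CE = V_CC − I_C·R_C − I_E·R_E = 11 − 2.24×0.47 − 2.26×1.2 = 7.23 V.
V_CE = 7.23 V > 0.2 V confirms active-region operation.

I_C ≈ 2.2 mA, V_CE ≈ 7.2 V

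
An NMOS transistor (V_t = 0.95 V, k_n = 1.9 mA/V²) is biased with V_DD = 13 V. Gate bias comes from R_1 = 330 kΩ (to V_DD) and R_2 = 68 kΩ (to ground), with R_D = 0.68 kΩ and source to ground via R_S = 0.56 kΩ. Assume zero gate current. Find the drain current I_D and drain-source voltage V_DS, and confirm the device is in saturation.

V_G = V_DD·R_2/(R_1+R_2) = 13×68/398 = 2.22 V.
Assume saturation: I_D = (k_n/2)(V_GS − V_t)² with V_GS = V_G − I_D·R_S = 2.22 − 0.56·I_D.
Substituting gives 0.298·I_D² − 2.35·I_D + 1.53 = 0, with roots I_D = 0.718 or 7.18 mA.
The root I_D = 7.18 mA gives V_GS = -1.8 V ≤ V_t, so take I_D = 0.718 mA.
Then V_GS = 1.82 V and V_DS = V_DD − I_D(R_D+R_S) = 13 − 0.718×1.24 = 12.1 V.
Saturation requires V_DS ≥ V_GS − V_t = 0.869 V; 12.1 ≥ 0.869 ✓.

I_D ≈ 0.72 mA, V_DS ≈ 12 V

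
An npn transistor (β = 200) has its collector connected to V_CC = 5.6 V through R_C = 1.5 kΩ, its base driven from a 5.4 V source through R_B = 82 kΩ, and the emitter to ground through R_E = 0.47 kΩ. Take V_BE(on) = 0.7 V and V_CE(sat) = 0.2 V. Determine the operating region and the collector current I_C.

saturation; I_C ≈ 2.7 mA

Assume active: I_B = (5.4 − 0.7)/(82 + 201×0.47) = 0.0266 mA, I_C = β·I_B = 5.33 mA.
Then V_CE = 5.6 − 5.33×1.5 − 5.35×0.47 = -4.91 V < 0.2 V — the active assumption fails.
Re-solve with V_CE = 0.2 V. KCL at the emitter: V_E/R_E = (V_BB−0.7−V_E)/R_B + (V_CC−0.2−V_E)/R_C, giving V_E = 1.3 V.
I_C = (V_CC − 0.2 − V_E)/R_C = (5.4 − 1.3)/1.5 = 2.73 mA.
Check: I_B = (4.7 − 1.3)/82 = 0.0414 mA, and β·I_B = 8.29 mA > I_C, confirming saturation.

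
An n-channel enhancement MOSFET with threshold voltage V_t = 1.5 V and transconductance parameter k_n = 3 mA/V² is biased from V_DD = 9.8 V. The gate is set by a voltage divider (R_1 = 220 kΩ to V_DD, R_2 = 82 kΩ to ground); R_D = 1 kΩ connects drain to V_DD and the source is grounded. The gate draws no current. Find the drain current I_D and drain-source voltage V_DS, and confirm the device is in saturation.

I_D ≈ 2 mA, V_DS ≈ 7.8 V

V_G = V_DD·R_2/(R_1+R_2) = 9.8×82/302 = 2.66 V. With the source grounded, V_GS = V_G = 2.66 V.
Assume saturation: I_D = (k_n/2)(V_GS − V_t)² = (3/2)×(2.66 − 1.5)² = 1.5×1.16² = 2.02 mA.
V_DS = V_DD − I_D·R_D = 9.8 − 2.02×1 = 7.78 V.
Saturation requires V_DS ≥ V_GS − V_t = 1.16 V; 7.78 ≥ 1.16 ✓.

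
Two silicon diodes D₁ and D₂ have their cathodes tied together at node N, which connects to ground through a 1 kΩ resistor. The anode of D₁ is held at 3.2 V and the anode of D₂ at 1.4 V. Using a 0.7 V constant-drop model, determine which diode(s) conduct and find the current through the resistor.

Assume both conduct. Then node N would need to be at both 3.2−0.7 = 2.5 V and 1.4−0.7 = 0.7 V, which is impossible.
Assume only D₁ conducts: V_N = 3.2 − 0.7 = 2.5 V, so I_R = 2.5/1 = 2.5 mA.
Check D₂: its anode-to-cathode voltage is 1.4 − 2.5 = -1.1 V < 0.7 V, so it is off. The assumption is consistent.

Only D₁ conducts; I_R ≈ 2.5 mA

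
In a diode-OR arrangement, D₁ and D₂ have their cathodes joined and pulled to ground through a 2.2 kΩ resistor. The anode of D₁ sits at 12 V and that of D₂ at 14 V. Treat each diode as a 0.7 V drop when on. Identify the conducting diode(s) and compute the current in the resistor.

Only D₂ conducts; I_R ≈ 6 mA

Assume both conduct. Then node N would need to be at both 12−0.7 = 11.3 V and 14−0.7 = 13.3 V, which is impossible.
Assume only D₂ conducts: V_N = 14 − 0.7 = 13.3 V, so I_R = 13.3/2.2 = 6.05 mA.
Check D₁: its anode-to-cathode voltage is 12 − 13.3 = -1.3 V < 0.7 V, so it is off. The assumption is consistent.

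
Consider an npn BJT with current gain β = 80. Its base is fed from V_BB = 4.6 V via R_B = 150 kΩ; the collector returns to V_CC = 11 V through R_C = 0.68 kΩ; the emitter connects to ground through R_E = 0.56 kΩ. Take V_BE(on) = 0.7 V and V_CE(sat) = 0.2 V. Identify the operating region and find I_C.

active; I_C ≈ 1.6 mA

Assume active. Base-emitter loop: I_B = (V_BB − V_BE)/(R_B + (β+1)R_E) = (4.6 − 0.7)/(150 + 81×0.56) = 0.02 mA.
I_C = β·I_B = 80×0.02 = 1.6 mA.
V_CE = V_CC − I_C·R_C − I_E·R_E = 11 − 1.6×0.68 − 1.62×0.56 = 9.01 V > V_CE(sat), so the active-region assumption holds.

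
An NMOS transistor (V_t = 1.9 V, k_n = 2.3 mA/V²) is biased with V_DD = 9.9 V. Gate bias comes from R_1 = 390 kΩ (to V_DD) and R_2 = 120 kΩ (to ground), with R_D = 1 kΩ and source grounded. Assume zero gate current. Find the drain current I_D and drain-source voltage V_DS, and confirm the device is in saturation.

I_D ≈ 0.21 mA, V_DS ≈ 9.7 V

V_G = V_DD·R_2/(R_1+R_2) = 9.9×120/510 = 2.33 V. With the source grounded, V_GS = V_G = 2.33 V.
Assume saturation: I_D = (k_n/2)(V_GS − V_t)² = (2.3/2)×(2.33 − 1.9)² = 1.15×0.429² = 0.212 mA.
V_DS = V_DD − I_D·R_D = 9.9 − 0.212×1 = 9.69 V.
Saturation requires V_DS ≥ V_GS − V_t = 0.429 V; 9.69 ≥ 0.429 ✓.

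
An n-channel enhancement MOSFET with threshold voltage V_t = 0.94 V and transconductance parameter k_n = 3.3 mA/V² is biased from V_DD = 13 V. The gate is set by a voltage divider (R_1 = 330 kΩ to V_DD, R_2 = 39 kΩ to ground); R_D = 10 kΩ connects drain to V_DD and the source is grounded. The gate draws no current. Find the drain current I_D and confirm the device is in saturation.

I_D ≈ 0.31 mA

V_G = V_DD·R_2/(R_1+R_2) = 13×39/369 = 1.37 V. With the source grounded, V_GS = V_G = 1.37 V.
Assume saturation: I_D = (k_n/2)(V_GS − V_t)² = (3.3/2)×(1.37 − 0.94)² = 1.65×0.434² = 0.311 mA.
V_DS = V_DD − I_D·R_D = 13 − 0.311×10 = 9.89 V.
Saturation requires V_DS ≥ V_GS − V_t = 0.434 V; 9.89 ≥ 0.434 ✓.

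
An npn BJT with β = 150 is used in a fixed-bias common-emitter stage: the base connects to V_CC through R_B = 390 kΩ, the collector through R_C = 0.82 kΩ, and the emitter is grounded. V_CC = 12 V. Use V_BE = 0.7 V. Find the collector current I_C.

I_C ≈ 4.3 mA

Base loop: V_CC = I_B·R_B + V_BE, so I_B = (12 − 0.7)/390 kΩ = 0.029 mA.
In the active region I_C = β·I_B = 150 × 0.029 = 4.35 mA.
Collector loop: V_CE = V_CC − I_C·R_C = 12 − 4.35×0.82 = 8.44 V.
Since V_CE = 8.44 V > V_CE(sat) ≈ 0.2 V, the transistor is in the active region as assumed.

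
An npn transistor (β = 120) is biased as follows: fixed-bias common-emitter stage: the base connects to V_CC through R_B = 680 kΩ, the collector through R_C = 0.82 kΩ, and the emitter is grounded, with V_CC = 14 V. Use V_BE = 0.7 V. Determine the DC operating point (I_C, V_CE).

I_C ≈ 2.3 mA, V_CE ≈ 12 V

Base loop: V_CC = I_B·R_B + V_BE, so I_B = (14 − 0.7)/680 kΩ = 0.0196 mA.
In the active region I_C = β·I_B = 120 × 0.0196 = 2.35 mA.
Collector loop: V_CE = V_CC − I_C·R_C = 14 − 2.35×0.82 = 12.1 V.
Since V_CE = 12.1 V > V_CE(sat) ≈ 0.2 V, the transistor is in the active region as assumed.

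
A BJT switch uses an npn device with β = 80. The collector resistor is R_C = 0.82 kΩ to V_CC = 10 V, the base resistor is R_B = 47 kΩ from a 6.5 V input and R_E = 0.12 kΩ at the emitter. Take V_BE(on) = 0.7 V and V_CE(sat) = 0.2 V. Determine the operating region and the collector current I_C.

Assume active. Base-emitter loop: I_B = (V_BB − V_BE)/(R_B + (β+1)R_E) = (6.5 − 0.7)/(47 + 81×0.12) = 0.102 mA.
I_C = β·I_B = 80×0.102 = 8.18 mA.
V_CE = V_CC − I_C·R_C − I_E·R_E = 10 − 8.18×0.82 − 8.28×0.12 = 2.3 V > V_CE(sat), so the active-region assumption holds.

active; I_C ≈ 8.2 mA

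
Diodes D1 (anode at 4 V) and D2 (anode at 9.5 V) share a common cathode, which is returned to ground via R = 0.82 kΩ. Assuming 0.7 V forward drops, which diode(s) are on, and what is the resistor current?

Only D2 conducts; I_R ≈ 11 mA

Assume both conduct. Then node N would need to be at both 4−0.7 = 3.3 V and 9.5−0.7 = 8.8 V, which is impossible.
Assume only D2 conducts: V_N = 9.5 − 0.7 = 8.8 V, so I_R = 8.8/0.82 = 10.7 mA.
Check D1: its anode-to-cathode voltage is 4 − 8.8 = -4.8 V < 0.7 V, so it is off. The assumption is consistent.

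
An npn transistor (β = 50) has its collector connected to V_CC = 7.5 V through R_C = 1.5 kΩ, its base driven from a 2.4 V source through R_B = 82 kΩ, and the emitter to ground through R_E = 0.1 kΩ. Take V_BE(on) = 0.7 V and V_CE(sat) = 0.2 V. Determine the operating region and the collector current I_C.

active; I_C ≈ 0.98 mA

Assume active. Base-emitter loop: I_B = (V_BB − V_BE)/(R_B + (β+1)R_E) = (2.4 − 0.7)/(82 + 51×0.1) = 0.0195 mA.
I_C = β·I_B = 50×0.0195 = 0.976 mA.
V_CE = V_CC − I_C·R_C − I_E·R_E = 7.5 − 0.976×1.5 − 0.995×0.1 = 5.94 V > V_CE(sat), so the active-region assumption holds.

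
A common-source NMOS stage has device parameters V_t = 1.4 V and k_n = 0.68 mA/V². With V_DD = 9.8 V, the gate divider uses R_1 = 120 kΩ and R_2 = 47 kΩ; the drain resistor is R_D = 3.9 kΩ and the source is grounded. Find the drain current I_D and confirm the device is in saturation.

V_G = V_DD·R_2/(R_1+R_2) = 9.8×47/167 = 2.76 V. With the source grounded, V_GS = V_G = 2.76 V.
Assume saturation: I_D = (k_n/2)(V_GS − V_t)² = (0.68/2)×(2.76 − 1.4)² = 0.34×1.36² = 0.627 mA.
V_DS = V_DD − I_D·R_D = 9.8 − 0.627×3.9 = 7.35 V.
Saturation requires V_DS ≥ V_GS − V_t = 1.36 V; 7.35 ≥ 1.36 ✓.

I_D ≈ 0.63 mA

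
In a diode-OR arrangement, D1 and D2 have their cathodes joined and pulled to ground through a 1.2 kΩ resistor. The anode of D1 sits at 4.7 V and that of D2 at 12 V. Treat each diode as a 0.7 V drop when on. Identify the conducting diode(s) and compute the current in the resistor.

Only D2 conducts; I_R ≈ 9.4 mA

Assume both conduct. Then node N would need to be at both 4.7−0.7 = 4 V and 12−0.7 = 11.3 V, which is impossible.
Assume only D2 conducts: V_N = 12 − 0.7 = 11.3 V, so I_R = 11.3/1.2 = 9.42 mA.
Check D1: its anode-to-cathode voltage is 4.7 − 11.3 = -6.6 V < 0.7 V, so it is off. The assumption is consistent.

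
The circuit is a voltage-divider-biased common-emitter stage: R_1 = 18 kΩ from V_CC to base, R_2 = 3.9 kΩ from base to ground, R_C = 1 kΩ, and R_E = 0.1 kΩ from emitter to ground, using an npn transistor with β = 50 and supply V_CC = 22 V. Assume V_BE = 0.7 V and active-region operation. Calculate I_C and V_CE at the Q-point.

I_C ≈ 19 mA, V_CE ≈ 0.65 V

Thevenize the base divider: V_Th = V_CC·R_2/(R_1+R_2) = 22×3.9/21.9 = 3.92 V, R_Th = R_1‖R_2 = 3.21 kΩ.
Base-emitter loop: V_Th = I_B·R_Th + V_BE + (β+1)I_B·R_E, so I_B = (3.92 − 0.7) / (3.21 + 51×0.1) = 0.387 mA.
I_C = β·I_B = 50×0.387 = 19.4 mA, and I_E = (β+1)I_B = 19.8 mA.
V_CE = V_CC − I_C·R_C − I_E·R_E = 22 − 19.4×1 − 19.8×0.1 = 0.652 V.
V_CE = 0.652 V > 0.2 V confirms active-region operation.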